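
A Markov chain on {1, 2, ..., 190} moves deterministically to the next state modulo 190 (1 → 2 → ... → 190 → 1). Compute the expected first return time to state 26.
E[T_26 | X_0 = 26] = 190

The chain cycles deterministically, so starting at state 26 it returns in exactly 190 steps. Equivalently, the stationary distribution is uniform π_j = 1/190 for every state j, so by Kac's formula E[T_26] = 1/π_26 = 190.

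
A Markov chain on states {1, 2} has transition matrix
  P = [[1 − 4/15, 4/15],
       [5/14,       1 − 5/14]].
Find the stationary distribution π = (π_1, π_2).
π_1 = 75/131, π_2 = 56/131

Solve πP = π with π_1 + π_2 = 1. From πP = π: π_1 · (1 − 4/15) + π_2 · 5/14 = π_1 ⇒ π_2 · 5/14 = π_1 · 4/15 ⇒ π_2/π_1 = (4/15)/(5/14) = 56/75. Together with π_1 + π_2 = 1:
  π_1 = (5/14)/(4/15 + 5/14) = (5/14)/(131/210) = 75/131,
  π_2 = (4/15)/(4/15 + 5/14) = (4/15)/(131/210) = 56/131.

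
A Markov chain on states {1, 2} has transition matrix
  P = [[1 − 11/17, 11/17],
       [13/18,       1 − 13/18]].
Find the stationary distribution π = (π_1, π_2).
π_1 = 221/419, π_2 = 198/419

Solve πP = π with π_1 + π_2 = 1. From πP = π: π_1 · (1 − 11/17) + π_2 · 13/18 = π_1 ⇒ π_2 · 13/18 = π_1 · 11/17 ⇒ π_2/π_1 = (11/17)/(13/18) = 198/221. Together with π_1 + π_2 = 1:
  π_1 = (13/18)/(11/17 + 13/18) = (13/18)/(419/306) = 221/419,
  π_2 = (11/17)/(11/17 + 13/18) = (11/17)/(419/306) = 198/419.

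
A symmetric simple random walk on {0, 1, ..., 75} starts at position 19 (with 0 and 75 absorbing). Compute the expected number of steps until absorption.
E[τ | X_0 = 19] = 1064

Let v_k = E[τ | X_0 = k]. Boundary: v_0 = v_75 = 0. Recurrence: v_k = 1 + (v_{k-1} + v_{k+1})/2 for 1 ≤ k ≤ 74. The particular solution to v_k − (v_{k-1} + v_{k+1})/2 = 1 is v_k = −k^2. Adding homogeneous solution A + B k and matching boundaries gives v_k = k (75 − k). Substituting k = 19: v_19 = 19 · 56 = 1064.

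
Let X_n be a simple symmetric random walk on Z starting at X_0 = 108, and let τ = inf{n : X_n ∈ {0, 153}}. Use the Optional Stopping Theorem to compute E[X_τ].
E[X_τ] = 108

X_n is a martingale and τ is a bounded-mean stopping time (indeed τ is finite a.s. with bounded expectation since the walk is in a bounded region). By the OST, E[X_τ] = E[X_0] = 108. Equivalently: E[X_τ] = 153 · P(hit 153 first) + 0 · P(hit 0 first) = 153 · (108/153) = 108.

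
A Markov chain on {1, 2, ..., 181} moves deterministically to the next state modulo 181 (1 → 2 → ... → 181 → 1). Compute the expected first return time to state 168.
E[T_168 | X_0 = 168] = 181

The chain cycles deterministically, so starting at state 168 it returns in exactly 181 steps. Equivalently, the stationary distribution is uniform π_j = 1/181 for every state j, so by Kac's formula E[T_168] = 1/π_168 = 181.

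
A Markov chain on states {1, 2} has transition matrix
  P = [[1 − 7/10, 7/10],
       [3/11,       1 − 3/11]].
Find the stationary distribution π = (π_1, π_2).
π_1 = 30/107, π_2 = 77/107

Solve πP = π with π_1 + π_2 = 1. From πP = π: π_1 · (1 − 7/10) + π_2 · 3/11 = π_1 ⇒ π_2 · 3/11 = π_1 · 7/10 ⇒ π_2/π_1 = (7/10)/(3/11) = 77/30. Together with π_1 + π_2 = 1:
  π_1 = (3/11)/(7/10 + 3/11) = (3/11)/(107/110) = 30/107,
  π_2 = (7/10)/(7/10 + 3/11) = (7/10)/(107/110) = 77/107.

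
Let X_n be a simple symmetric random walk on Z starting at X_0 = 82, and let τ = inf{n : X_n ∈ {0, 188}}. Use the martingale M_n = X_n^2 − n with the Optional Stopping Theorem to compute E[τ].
E[τ] = 8692

M_n = X_n^2 − n is a martingale (since E[X_{n+1}^2 | F_n] = X_n^2 + 1). By OST (τ has finite mean in a bounded region), E[M_τ] = E[M_0] = X_0^2 − 0 = 82^2 = 6724. Also E[M_τ] = E[X_τ^2] − E[τ]. The walk exits at 0 or 188, with P(hit 188 first) = 82/188, so E[X_τ^2] = 188^2 · 82/188 + 0 = 15416. Thus E[τ] = E[X_τ^2] − E[M_τ] = 15416 − 6724 = 8692 = 82(188 − 82) = 8692.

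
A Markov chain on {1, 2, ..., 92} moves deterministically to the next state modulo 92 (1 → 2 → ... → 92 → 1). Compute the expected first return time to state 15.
E[T_15 | X_0 = 15] = 92

The chain cycles deterministically, so starting at state 15 it returns in exactly 92 steps. Equivalently, the stationary distribution is uniform π_j = 1/92 for every state j, so by Kac's formula E[T_15] = 1/π_15 = 92.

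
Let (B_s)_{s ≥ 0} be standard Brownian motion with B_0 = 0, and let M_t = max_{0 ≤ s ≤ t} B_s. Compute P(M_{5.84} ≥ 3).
P(M_{5.84} ≥ 3) = 2·P(B_{5.84} ≥ 3) = 2(1 − Φ(3/√5.84)) ≈ 0.2145

By the reflection principle for Brownian motion, P(M_t ≥ a) = 2 · P(B_t ≥ a) for a ≥ 0. Since B_t ~ N(0, t), P(B_t ≥ 3) = 1 − Φ(3/√t) = 1 − Φ(3/√5.84) = 1 − Φ(1.2414). So
  P(M_{5.84} ≥ 3) = 2(1 − Φ(1.2414)) ≈ 0.2145.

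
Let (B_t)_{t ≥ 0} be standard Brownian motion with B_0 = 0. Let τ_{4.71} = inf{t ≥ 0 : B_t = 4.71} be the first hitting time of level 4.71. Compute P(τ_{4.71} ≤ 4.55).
P(τ_{4.71} ≤ 4.55) = 2(1 − Φ(4.71/√4.55)) = 2(1 − Φ(2.2081)) ≈ 0.0272

By the reflection principle for standard BM, P(τ_b ≤ t) = 2 · P(B_t ≥ b). Since B_t ~ N(0, t), P(B_t ≥ 4.71) = 1 − Φ(4.71/√t) = 1 − Φ(4.71/√4.55) = 1 − Φ(2.2081) ≈ 0.01362. Doubling: P(τ_{4.71} ≤ 4.55) ≈ 2 · 0.01362 = 0.02724 ≈ 0.0272.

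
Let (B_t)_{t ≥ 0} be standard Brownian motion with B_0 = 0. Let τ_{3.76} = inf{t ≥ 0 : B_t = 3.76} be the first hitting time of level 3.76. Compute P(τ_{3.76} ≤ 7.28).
P(τ_{3.76} ≤ 7.28) = 2(1 − Φ(3.76/√7.28)) = 2(1 − Φ(1.3935)) ≈ 0.1635

By the reflection principle for standard BM, P(τ_b ≤ t) = 2 · P(B_t ≥ b). Since B_t ~ N(0, t), P(B_t ≥ 3.76) = 1 − Φ(3.76/√t) = 1 − Φ(3.76/√7.28) = 1 − Φ(1.3935) ≈ 0.08173. Doubling: P(τ_{3.76} ≤ 7.28) ≈ 2 · 0.08173 = 0.16346 ≈ 0.1635.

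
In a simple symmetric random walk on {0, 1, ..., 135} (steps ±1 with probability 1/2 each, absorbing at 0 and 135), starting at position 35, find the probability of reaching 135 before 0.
P(hit 135 before 0) = 35/135 = 7/27

Let u_k = P(hit 135 before 0 | start at k). Then u_0 = 0, u_135 = 1, and u_k = u_{k-1}/2 + u_{k+1}/2 for 1 ≤ k ≤ 134. This harmonic recurrence is solved by u_k = k/135, giving u_35 = 35/135 = 7/27.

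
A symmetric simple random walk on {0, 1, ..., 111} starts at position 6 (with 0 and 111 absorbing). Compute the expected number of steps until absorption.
E[τ | X_0 = 6] = 630

Let v_k = E[τ | X_0 = k]. Boundary: v_0 = v_111 = 0. Recurrence: v_k = 1 + (v_{k-1} + v_{k+1})/2 for 1 ≤ k ≤ 110. The particular solution to v_k − (v_{k-1} + v_{k+1})/2 = 1 is v_k = −k^2. Adding homogeneous solution A + B k and matching boundaries gives v_k = k (111 − k). Substituting k = 6: v_6 = 6 · 105 = 630.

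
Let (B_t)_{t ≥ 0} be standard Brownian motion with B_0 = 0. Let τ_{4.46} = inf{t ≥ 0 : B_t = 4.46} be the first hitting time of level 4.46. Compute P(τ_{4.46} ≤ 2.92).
P(τ_{4.46} ≤ 2.92) = 2(1 − Φ(4.46/√2.92)) = 2(1 − Φ(2.6100)) ≈ 0.0091

By the reflection principle for standard BM, P(τ_b ≤ t) = 2 · P(B_t ≥ b). Since B_t ~ N(0, t), P(B_t ≥ 4.46) = 1 − Φ(4.46/√t) = 1 − Φ(4.46/√2.92) = 1 − Φ(2.6100) ≈ 0.00453. Doubling: P(τ_{4.46} ≤ 2.92) ≈ 2 · 0.00453 = 0.00906 ≈ 0.0091.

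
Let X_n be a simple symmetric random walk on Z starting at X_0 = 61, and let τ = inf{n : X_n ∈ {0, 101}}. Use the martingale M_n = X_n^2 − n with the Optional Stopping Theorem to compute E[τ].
E[τ] = 2440

M_n = X_n^2 − n is a martingale (since E[X_{n+1}^2 | F_n] = X_n^2 + 1). By OST (τ has finite mean in a bounded region), E[M_τ] = E[M_0] = X_0^2 − 0 = 61^2 = 3721. Also E[M_τ] = E[X_τ^2] − E[τ]. The walk exits at 0 or 101, with P(hit 101 first) = 61/101, so E[X_τ^2] = 101^2 · 61/101 + 0 = 6161. Thus E[τ] = E[X_τ^2] − E[M_τ] = 6161 − 3721 = 2440 = 61(101 − 61) = 2440.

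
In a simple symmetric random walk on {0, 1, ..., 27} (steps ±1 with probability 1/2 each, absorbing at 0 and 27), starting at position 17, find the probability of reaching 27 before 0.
P(hit 27 before 0) = 17/27

Let u_k = P(hit 27 before 0 | start at k). Then u_0 = 0, u_27 = 1, and u_k = u_{k-1}/2 + u_{k+1}/2 for 1 ≤ k ≤ 26. This harmonic recurrence is solved by u_k = k/27, giving u_17 = 17/27.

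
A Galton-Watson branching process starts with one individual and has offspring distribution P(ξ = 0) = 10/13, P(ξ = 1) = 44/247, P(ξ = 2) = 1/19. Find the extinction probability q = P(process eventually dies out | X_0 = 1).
q = 1

Mean offspring μ = 0·10/13 + 1·44/247 + 2·1/19 = 70/247 ≤ 1. For μ ≤ 1 with offspring not concentrated at 1, the Galton-Watson process goes extinct almost surely, so q = 1.
(Algebraic check: The pgf is f(s) = 10/13 + 44/247·s + 1/19·s². The extinction probability q is the smallest fixed point of f in [0, 1]. Setting s = f(s):
  1/19·s² + (44/247 − 1)·s + 10/13 = 0
  1/19·s² − (10/13 + 1/19)·s + 10/13 = 0
which factors as (s − 1)·(1/19·s − 10/13) = 0, giving roots s = 1 and s = (10/13)/(1/19) = 190/13. Since 190/13 ≥ 1, the smallest root in [0, 1] is s = 1.)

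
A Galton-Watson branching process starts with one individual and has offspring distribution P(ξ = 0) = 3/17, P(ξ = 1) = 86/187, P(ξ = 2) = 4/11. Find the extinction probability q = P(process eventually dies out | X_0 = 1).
q = 33/68

The pgf is f(s) = 3/17 + 86/187·s + 4/11·s². The extinction probability q is the smallest fixed point of f in [0, 1]. Setting s = f(s):
  4/11·s² + (86/187 − 1)·s + 3/17 = 0
  4/11·s² − (3/17 + 4/11)·s + 3/17 = 0
which factors as (s − 1)·(4/11·s − 3/17) = 0, giving roots s = 1 and s = (3/17)/(4/11) = 33/68.
Mean offspring μ = 86/187 + 2·4/11 = 222/187 > 1 (supercritical), so q < 1. The extinction probability is the smaller root: q = (3/17)/(4/11) = 33/68.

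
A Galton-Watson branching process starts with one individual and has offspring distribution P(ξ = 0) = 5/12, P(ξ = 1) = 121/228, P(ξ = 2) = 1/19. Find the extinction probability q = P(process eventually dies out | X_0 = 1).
q = 1

Mean offspring μ = 0·5/12 + 1·121/228 + 2·1/19 = 145/228 ≤ 1. For μ ≤ 1 with offspring not concentrated at 1, the Galton-Watson process goes extinct almost surely, so q = 1.
(Algebraic check: The pgf is f(s) = 5/12 + 121/228·s + 1/19·s². The extinction probability q is the smallest fixed point of f in [0, 1]. Setting s = f(s):
  1/19·s² + (121/228 − 1)·s + 5/12 = 0
  1/19·s² − (5/12 + 1/19)·s + 5/12 = 0
which factors as (s − 1)·(1/19·s − 5/12) = 0, giving roots s = 1 and s = (5/12)/(1/19) = 95/12. Since 95/12 ≥ 1, the smallest root in [0, 1] is s = 1.)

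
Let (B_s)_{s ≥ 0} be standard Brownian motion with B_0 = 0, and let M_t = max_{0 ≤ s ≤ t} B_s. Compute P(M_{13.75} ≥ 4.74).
P(M_{13.75} ≥ 4.74) = 2·P(B_{13.75} ≥ 4.74) = 2(1 − Φ(4.74/√13.75)) ≈ 0.2011

By the reflection principle for Brownian motion, P(M_t ≥ a) = 2 · P(B_t ≥ a) for a ≥ 0. Since B_t ~ N(0, t), P(B_t ≥ 4.74) = 1 − Φ(4.74/√t) = 1 − Φ(4.74/√13.75) = 1 − Φ(1.2783). So
  P(M_{13.75} ≥ 4.74) = 2(1 − Φ(1.2783)) ≈ 0.2011.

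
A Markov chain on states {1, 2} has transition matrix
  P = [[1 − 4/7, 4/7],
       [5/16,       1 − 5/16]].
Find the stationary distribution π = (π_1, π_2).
π_1 = 35/99, π_2 = 64/99

Solve πP = π with π_1 + π_2 = 1. From πP = π: π_1 · (1 − 4/7) + π_2 · 5/16 = π_1 ⇒ π_2 · 5/16 = π_1 · 4/7 ⇒ π_2/π_1 = (4/7)/(5/16) = 64/35. Together with π_1 + π_2 = 1:
  π_1 = (5/16)/(4/7 + 5/16) = (5/16)/(99/112) = 35/99,
  π_2 = (4/7)/(4/7 + 5/16) = (4/7)/(99/112) = 64/99.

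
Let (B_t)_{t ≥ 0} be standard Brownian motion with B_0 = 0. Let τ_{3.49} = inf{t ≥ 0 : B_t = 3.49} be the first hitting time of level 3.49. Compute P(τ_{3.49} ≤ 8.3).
P(τ_{3.49} ≤ 8.3) = 2(1 − Φ(3.49/√8.3)) = 2(1 − Φ(1.2114)) ≈ 0.2257

By the reflection principle for standard BM, P(τ_b ≤ t) = 2 · P(B_t ≥ b). Since B_t ~ N(0, t), P(B_t ≥ 3.49) = 1 − Φ(3.49/√t) = 1 − Φ(3.49/√8.3) = 1 − Φ(1.2114) ≈ 0.11287. Doubling: P(τ_{3.49} ≤ 8.3) ≈ 2 · 0.11287 = 0.22574 ≈ 0.2257.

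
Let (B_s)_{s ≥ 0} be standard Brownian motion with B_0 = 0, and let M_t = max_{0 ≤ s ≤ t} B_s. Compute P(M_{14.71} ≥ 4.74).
P(M_{14.71} ≥ 4.74) = 2·P(B_{14.71} ≥ 4.74) = 2(1 − Φ(4.74/√14.71)) ≈ 0.2165

By the reflection principle for Brownian motion, P(M_t ≥ a) = 2 · P(B_t ≥ a) for a ≥ 0. Since B_t ~ N(0, t), P(B_t ≥ 4.74) = 1 − Φ(4.74/√t) = 1 − Φ(4.74/√14.71) = 1 − Φ(1.2359). So
  P(M_{14.71} ≥ 4.74) = 2(1 − Φ(1.2359)) ≈ 0.2165.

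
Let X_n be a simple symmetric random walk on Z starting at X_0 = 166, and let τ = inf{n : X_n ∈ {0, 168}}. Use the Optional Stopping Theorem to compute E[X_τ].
E[X_τ] = 166

X_n is a martingale and τ is a bounded-mean stopping time (indeed τ is finite a.s. with bounded expectation since the walk is in a bounded region). By the OST, E[X_τ] = E[X_0] = 166. Equivalently: E[X_τ] = 168 · P(hit 168 first) + 0 · P(hit 0 first) = 168 · (166/168) = 166.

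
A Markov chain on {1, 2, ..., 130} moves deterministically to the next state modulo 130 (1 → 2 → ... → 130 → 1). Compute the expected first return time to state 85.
E[T_85 | X_0 = 85] = 130

The chain cycles deterministically, so starting at state 85 it returns in exactly 130 steps. Equivalently, the stationary distribution is uniform π_j = 1/130 for every state j, so by Kac's formula E[T_85] = 1/π_85 = 130.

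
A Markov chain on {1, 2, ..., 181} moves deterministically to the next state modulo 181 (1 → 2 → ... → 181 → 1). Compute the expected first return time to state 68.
E[T_68 | X_0 = 68] = 181

The chain cycles deterministically, so starting at state 68 it returns in exactly 181 steps. Equivalently, the stationary distribution is uniform π_j = 1/181 for every state j, so by Kac's formula E[T_68] = 1/π_68 = 181.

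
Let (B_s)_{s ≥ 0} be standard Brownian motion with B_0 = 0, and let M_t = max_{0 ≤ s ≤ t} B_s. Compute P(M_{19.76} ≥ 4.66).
P(M_{19.76} ≥ 4.66) = 2·P(B_{19.76} ≥ 4.66) = 2(1 − Φ(4.66/√19.76)) ≈ 0.2945

By the reflection principle for Brownian motion, P(M_t ≥ a) = 2 · P(B_t ≥ a) for a ≥ 0. Since B_t ~ N(0, t), P(B_t ≥ 4.66) = 1 − Φ(4.66/√t) = 1 − Φ(4.66/√19.76) = 1 − Φ(1.0483). So
  P(M_{19.76} ≥ 4.66) = 2(1 − Φ(1.0483)) ≈ 0.2945.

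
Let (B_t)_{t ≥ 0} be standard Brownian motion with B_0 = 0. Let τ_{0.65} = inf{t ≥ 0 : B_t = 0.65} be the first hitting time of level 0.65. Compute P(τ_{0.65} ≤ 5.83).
P(τ_{0.65} ≤ 5.83) = 2(1 − Φ(0.65/√5.83)) = 2(1 − Φ(0.2692)) ≈ 0.7878

By the reflection principle for standard BM, P(τ_b ≤ t) = 2 · P(B_t ≥ b). Since B_t ~ N(0, t), P(B_t ≥ 0.65) = 1 − Φ(0.65/√t) = 1 − Φ(0.65/√5.83) = 1 − Φ(0.2692) ≈ 0.39389. Doubling: P(τ_{0.65} ≤ 5.83) ≈ 2 · 0.39389 = 0.78778 ≈ 0.7878.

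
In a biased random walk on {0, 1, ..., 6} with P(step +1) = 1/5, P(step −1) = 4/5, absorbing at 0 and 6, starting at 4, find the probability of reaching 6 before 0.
P(hit 6 before 0) = (1 − (4)^4) / (1 − (4)^6) = 17/273

Let u_k denote P(reach 6 before 0 | start at k). Boundary: u_0 = 0, u_6 = 1. Recurrence: u_k = 1/5·u_{k+1} + 4/5·u_{k-1} for 1 ≤ k ≤ 5. Try u_k = A + B·r^k with r = q/p = (4/5)/(1/5) = 4. Substitution satisfies the recurrence; boundary conditions give:
  u_k = (1 − r^k) / (1 − r^N) = (1 − (4)^4) / (1 − (4)^6) = 17/273.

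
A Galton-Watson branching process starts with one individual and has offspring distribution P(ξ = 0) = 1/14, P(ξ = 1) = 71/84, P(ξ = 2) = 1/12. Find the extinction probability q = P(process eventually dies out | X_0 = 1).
q = 6/7

The pgf is f(s) = 1/14 + 71/84·s + 1/12·s². The extinction probability q is the smallest fixed point of f in [0, 1]. Setting s = f(s):
  1/12·s² + (71/84 − 1)·s + 1/14 = 0
  1/12·s² − (1/14 + 1/12)·s + 1/14 = 0
which factors as (s − 1)·(1/12·s − 1/14) = 0, giving roots s = 1 and s = (1/14)/(1/12) = 6/7.
Mean offspring μ = 71/84 + 2·1/12 = 85/84 > 1 (supercritical), so q < 1. The extinction probability is the smaller root: q = (1/14)/(1/12) = 6/7.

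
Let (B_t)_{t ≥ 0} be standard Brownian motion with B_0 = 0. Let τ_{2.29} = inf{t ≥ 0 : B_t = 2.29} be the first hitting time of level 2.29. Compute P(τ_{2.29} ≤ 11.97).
P(τ_{2.29} ≤ 11.97) = 2(1 − Φ(2.29/√11.97)) = 2(1 − Φ(0.6619)) ≈ 0.5080

By the reflection principle for standard BM, P(τ_b ≤ t) = 2 · P(B_t ≥ b). Since B_t ~ N(0, t), P(B_t ≥ 2.29) = 1 − Φ(2.29/√t) = 1 − Φ(2.29/√11.97) = 1 − Φ(0.6619) ≈ 0.25402. Doubling: P(τ_{2.29} ≤ 11.97) ≈ 2 · 0.25402 = 0.50804 ≈ 0.5080.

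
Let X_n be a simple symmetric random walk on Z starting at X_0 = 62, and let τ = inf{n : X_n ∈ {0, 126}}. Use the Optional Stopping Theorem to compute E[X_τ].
E[X_τ] = 62

X_n is a martingale and τ is a bounded-mean stopping time (indeed τ is finite a.s. with bounded expectation since the walk is in a bounded region). By the OST, E[X_τ] = E[X_0] = 62. Equivalently: E[X_τ] = 126 · P(hit 126 first) + 0 · P(hit 0 first) = 126 · (62/126) = 62.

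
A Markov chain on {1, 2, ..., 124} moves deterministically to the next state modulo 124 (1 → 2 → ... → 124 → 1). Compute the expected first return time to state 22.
E[T_22 | X_0 = 22] = 124

The chain cycles deterministically, so starting at state 22 it returns in exactly 124 steps. Equivalently, the stationary distribution is uniform π_j = 1/124 for every state j, so by Kac's formula E[T_22] = 1/π_22 = 124.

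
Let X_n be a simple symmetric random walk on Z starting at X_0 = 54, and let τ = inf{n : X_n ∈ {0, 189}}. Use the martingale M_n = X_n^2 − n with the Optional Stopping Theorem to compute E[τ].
E[τ] = 7290

M_n = X_n^2 − n is a martingale (since E[X_{n+1}^2 | F_n] = X_n^2 + 1). By OST (τ has finite mean in a bounded region), E[M_τ] = E[M_0] = X_0^2 − 0 = 54^2 = 2916. Also E[M_τ] = E[X_τ^2] − E[τ]. The walk exits at 0 or 189, with P(hit 189 first) = 54/189, so E[X_τ^2] = 189^2 · 54/189 + 0 = 10206. Thus E[τ] = E[X_τ^2] − E[M_τ] = 10206 − 2916 = 7290 = 54(189 − 54) = 7290.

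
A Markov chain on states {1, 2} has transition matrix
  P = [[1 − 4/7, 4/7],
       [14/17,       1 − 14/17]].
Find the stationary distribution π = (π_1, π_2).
π_1 = 49/83, π_2 = 34/83

Solve πP = π with π_1 + π_2 = 1. From πP = π: π_1 · (1 − 4/7) + π_2 · 14/17 = π_1 ⇒ π_2 · 14/17 = π_1 · 4/7 ⇒ π_2/π_1 = (4/7)/(14/17) = 34/49. Together with π_1 + π_2 = 1:
  π_1 = (14/17)/(4/7 + 14/17) = (14/17)/(166/119) = 49/83,
  π_2 = (4/7)/(4/7 + 14/17) = (4/7)/(166/119) = 34/83.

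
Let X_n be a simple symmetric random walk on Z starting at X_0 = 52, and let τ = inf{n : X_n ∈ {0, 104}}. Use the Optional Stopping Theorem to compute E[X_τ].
E[X_τ] = 52

X_n is a martingale and τ is a bounded-mean stopping time (indeed τ is finite a.s. with bounded expectation since the walk is in a bounded region). By the OST, E[X_τ] = E[X_0] = 52. Equivalently: E[X_τ] = 104 · P(hit 104 first) + 0 · P(hit 0 first) = 104 · (52/104) = 52.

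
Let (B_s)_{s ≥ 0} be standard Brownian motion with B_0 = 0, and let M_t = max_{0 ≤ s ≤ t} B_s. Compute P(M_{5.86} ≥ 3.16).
P(M_{5.86} ≥ 3.16) = 2·P(B_{5.86} ≥ 3.16) = 2(1 − Φ(3.16/√5.86)) ≈ 0.1918

By the reflection principle for Brownian motion, P(M_t ≥ a) = 2 · P(B_t ≥ a) for a ≥ 0. Since B_t ~ N(0, t), P(B_t ≥ 3.16) = 1 − Φ(3.16/√t) = 1 − Φ(3.16/√5.86) = 1 − Φ(1.3054). So
  P(M_{5.86} ≥ 3.16) = 2(1 − Φ(1.3054)) ≈ 0.1918.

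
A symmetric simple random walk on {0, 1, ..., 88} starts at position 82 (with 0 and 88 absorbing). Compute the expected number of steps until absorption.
E[τ | X_0 = 82] = 492

Let v_k = E[τ | X_0 = k]. Boundary: v_0 = v_88 = 0. Recurrence: v_k = 1 + (v_{k-1} + v_{k+1})/2 for 1 ≤ k ≤ 87. The particular solution to v_k − (v_{k-1} + v_{k+1})/2 = 1 is v_k = −k^2. Adding homogeneous solution A + B k and matching boundaries gives v_k = k (88 − k). Substituting k = 82: v_82 = 82 · 6 = 492.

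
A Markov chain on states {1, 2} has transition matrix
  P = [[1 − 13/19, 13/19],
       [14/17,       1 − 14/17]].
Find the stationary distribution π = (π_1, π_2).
π_1 = 266/487, π_2 = 221/487

Solve πP = π with π_1 + π_2 = 1. From πP = π: π_1 · (1 − 13/19) + π_2 · 14/17 = π_1 ⇒ π_2 · 14/17 = π_1 · 13/19 ⇒ π_2/π_1 = (13/19)/(14/17) = 221/266. Together with π_1 + π_2 = 1:
  π_1 = (14/17)/(13/19 + 14/17) = (14/17)/(487/323) = 266/487,
  π_2 = (13/19)/(13/19 + 14/17) = (13/19)/(487/323) = 221/487.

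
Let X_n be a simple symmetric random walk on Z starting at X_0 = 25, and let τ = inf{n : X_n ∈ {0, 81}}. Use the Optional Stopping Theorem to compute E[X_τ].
E[X_τ] = 25

X_n is a martingale and τ is a bounded-mean stopping time (indeed τ is finite a.s. with bounded expectation since the walk is in a bounded region). By the OST, E[X_τ] = E[X_0] = 25. Equivalently: E[X_τ] = 81 · P(hit 81 first) + 0 · P(hit 0 first) = 81 · (25/81) = 25.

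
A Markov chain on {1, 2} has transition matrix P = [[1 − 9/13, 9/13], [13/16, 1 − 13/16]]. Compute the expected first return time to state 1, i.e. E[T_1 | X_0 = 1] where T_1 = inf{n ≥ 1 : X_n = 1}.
E[T_1 | X_0 = 1] = 1/π_1 = 313/169

For an irreducible recurrent Markov chain with stationary distribution π, E[T_i | X_0 = i] = 1/π_i (Kac's formula). Here π_1 = (13/16)/(9/13 + 13/16) = (13/16)/(313/208) = 169/313, so E[T_1 | X_0 = 1] = 1/π_1 = (9/13 + 13/16)/(13/16) = (313/208)/(13/16) = 313/169.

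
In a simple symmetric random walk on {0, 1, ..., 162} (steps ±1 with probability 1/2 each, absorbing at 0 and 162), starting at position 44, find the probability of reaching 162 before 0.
P(hit 162 before 0) = 44/162 = 22/81

Let u_k = P(hit 162 before 0 | start at k). Then u_0 = 0, u_162 = 1, and u_k = u_{k-1}/2 + u_{k+1}/2 for 1 ≤ k ≤ 161. This harmonic recurrence is solved by u_k = k/162, giving u_44 = 44/162 = 22/81.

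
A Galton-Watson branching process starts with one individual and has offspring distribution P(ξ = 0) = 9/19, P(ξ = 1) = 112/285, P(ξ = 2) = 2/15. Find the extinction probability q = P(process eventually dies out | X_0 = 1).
q = 1

Mean offspring μ = 0·9/19 + 1·112/285 + 2·2/15 = 188/285 ≤ 1. For μ ≤ 1 with offspring not concentrated at 1, the Galton-Watson process goes extinct almost surely, so q = 1.
(Algebraic check: The pgf is f(s) = 9/19 + 112/285·s + 2/15·s². The extinction probability q is the smallest fixed point of f in [0, 1]. Setting s = f(s):
  2/15·s² + (112/285 − 1)·s + 9/19 = 0
  2/15·s² − (9/19 + 2/15)·s + 9/19 = 0
which factors as (s − 1)·(2/15·s − 9/19) = 0, giving roots s = 1 and s = (9/19)/(2/15) = 135/38. Since 135/38 ≥ 1, the smallest root in [0, 1] is s = 1.)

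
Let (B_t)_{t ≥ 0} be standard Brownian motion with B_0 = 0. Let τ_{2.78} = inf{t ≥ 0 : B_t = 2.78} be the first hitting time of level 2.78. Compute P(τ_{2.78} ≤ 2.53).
P(τ_{2.78} ≤ 2.53) = 2(1 − Φ(2.78/√2.53)) = 2(1 − Φ(1.7478)) ≈ 0.0805

By the reflection principle for standard BM, P(τ_b ≤ t) = 2 · P(B_t ≥ b). Since B_t ~ N(0, t), P(B_t ≥ 2.78) = 1 − Φ(2.78/√t) = 1 − Φ(2.78/√2.53) = 1 − Φ(1.7478) ≈ 0.04025. Doubling: P(τ_{2.78} ≤ 2.53) ≈ 2 · 0.04025 = 0.08050 ≈ 0.0805.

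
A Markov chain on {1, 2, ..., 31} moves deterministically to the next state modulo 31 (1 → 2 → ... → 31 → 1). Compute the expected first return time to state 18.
E[T_18 | X_0 = 18] = 31

The chain cycles deterministically, so starting at state 18 it returns in exactly 31 steps. Equivalently, the stationary distribution is uniform π_j = 1/31 for every state j, so by Kac's formula E[T_18] = 1/π_18 = 31.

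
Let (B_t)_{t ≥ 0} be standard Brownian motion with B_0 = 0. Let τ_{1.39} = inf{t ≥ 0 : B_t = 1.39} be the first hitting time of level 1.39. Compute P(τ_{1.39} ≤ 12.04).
P(τ_{1.39} ≤ 12.04) = 2(1 − Φ(1.39/√12.04)) = 2(1 − Φ(0.4006)) ≈ 0.6887

By the reflection principle for standard BM, P(τ_b ≤ t) = 2 · P(B_t ≥ b). Since B_t ~ N(0, t), P(B_t ≥ 1.39) = 1 − Φ(1.39/√t) = 1 − Φ(1.39/√12.04) = 1 − Φ(0.4006) ≈ 0.34436. Doubling: P(τ_{1.39} ≤ 12.04) ≈ 2 · 0.34436 = 0.68872 ≈ 0.6887.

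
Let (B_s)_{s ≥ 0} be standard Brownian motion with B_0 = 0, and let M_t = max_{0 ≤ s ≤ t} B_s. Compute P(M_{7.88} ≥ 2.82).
P(M_{7.88} ≥ 2.82) = 2·P(B_{7.88} ≥ 2.82) = 2(1 − Φ(2.82/√7.88)) ≈ 0.3151

By the reflection principle for Brownian motion, P(M_t ≥ a) = 2 · P(B_t ≥ a) for a ≥ 0. Since B_t ~ N(0, t), P(B_t ≥ 2.82) = 1 − Φ(2.82/√t) = 1 − Φ(2.82/√7.88) = 1 − Φ(1.0046). So
  P(M_{7.88} ≥ 2.82) = 2(1 − Φ(1.0046)) ≈ 0.3151.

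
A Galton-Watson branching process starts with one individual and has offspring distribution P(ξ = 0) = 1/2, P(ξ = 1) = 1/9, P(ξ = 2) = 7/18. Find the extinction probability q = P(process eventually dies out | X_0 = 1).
q = 1

Mean offspring μ = 0·1/2 + 1·1/9 + 2·7/18 = 8/9 ≤ 1. For μ ≤ 1 with offspring not concentrated at 1, the Galton-Watson process goes extinct almost surely, so q = 1.
(Algebraic check: The pgf is f(s) = 1/2 + 1/9·s + 7/18·s². The extinction probability q is the smallest fixed point of f in [0, 1]. Setting s = f(s):
  7/18·s² + (1/9 − 1)·s + 1/2 = 0
  7/18·s² − (1/2 + 7/18)·s + 1/2 = 0
which factors as (s − 1)·(7/18·s − 1/2) = 0, giving roots s = 1 and s = (1/2)/(7/18) = 9/7. Since 9/7 ≥ 1, the smallest root in [0, 1] is s = 1.)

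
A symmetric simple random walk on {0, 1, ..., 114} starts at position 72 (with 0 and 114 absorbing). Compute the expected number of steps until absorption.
E[τ | X_0 = 72] = 3024

Let v_k = E[τ | X_0 = k]. Boundary: v_0 = v_114 = 0. Recurrence: v_k = 1 + (v_{k-1} + v_{k+1})/2 for 1 ≤ k ≤ 113. The particular solution to v_k − (v_{k-1} + v_{k+1})/2 = 1 is v_k = −k^2. Adding homogeneous solution A + B k and matching boundaries gives v_k = k (114 − k). Substituting k = 72: v_72 = 72 · 42 = 3024.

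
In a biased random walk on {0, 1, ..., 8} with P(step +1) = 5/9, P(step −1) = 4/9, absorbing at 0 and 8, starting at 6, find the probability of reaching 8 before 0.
P(hit 8 before 0) = (1 − (4/5)^6) / (1 − (4/5)^8) = 32025/36121

Let u_k denote P(reach 8 before 0 | start at k). Boundary: u_0 = 0, u_8 = 1. Recurrence: u_k = 5/9·u_{k+1} + 4/9·u_{k-1} for 1 ≤ k ≤ 7. Try u_k = A + B·r^k with r = q/p = (4/9)/(5/9) = 4/5. Substitution satisfies the recurrence; boundary conditions give:
  u_k = (1 − r^k) / (1 − r^N) = (1 − (4/5)^6) / (1 − (4/5)^8) = 32025/36121.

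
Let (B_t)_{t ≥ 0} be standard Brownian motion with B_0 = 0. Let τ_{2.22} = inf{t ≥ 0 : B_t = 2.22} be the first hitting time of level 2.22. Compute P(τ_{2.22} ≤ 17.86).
P(τ_{2.22} ≤ 17.86) = 2(1 − Φ(2.22/√17.86)) = 2(1 − Φ(0.5253)) ≈ 0.5994

By the reflection principle for standard BM, P(τ_b ≤ t) = 2 · P(B_t ≥ b). Since B_t ~ N(0, t), P(B_t ≥ 2.22) = 1 − Φ(2.22/√t) = 1 − Φ(2.22/√17.86) = 1 − Φ(0.5253) ≈ 0.29969. Doubling: P(τ_{2.22} ≤ 17.86) ≈ 2 · 0.29969 = 0.59938 ≈ 0.5994.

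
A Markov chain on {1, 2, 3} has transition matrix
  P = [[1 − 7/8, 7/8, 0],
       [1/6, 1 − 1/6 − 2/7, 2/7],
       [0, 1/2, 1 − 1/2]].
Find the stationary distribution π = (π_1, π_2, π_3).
π = (4/37, 21/37, 12/37)

This is a birth-death chain on three states, which satisfies detailed balance: π_1 · P_{12} = π_2 · P_{21} and π_2 · P_{23} = π_3 · P_{32}.
From π_1 · 7/8 = π_2 · 1/6: π_2/π_1 = (7/8)/(1/6) = 21/4.
From π_2 · 2/7 = π_3 · 1/2: π_3/π_2 = (2/7)/(1/2) = 4/7.
Take π_1 proportional to 1; then unnormalized π = (1, 21/4, 3). Normalize by dividing by the sum 37/4:
  π = (4/37, 21/37, 12/37).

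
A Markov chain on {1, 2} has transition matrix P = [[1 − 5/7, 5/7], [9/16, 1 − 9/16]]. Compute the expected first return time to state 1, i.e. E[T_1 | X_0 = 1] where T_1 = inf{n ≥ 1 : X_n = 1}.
E[T_1 | X_0 = 1] = 1/π_1 = 143/63

For an irreducible recurrent Markov chain with stationary distribution π, E[T_i | X_0 = i] = 1/π_i (Kac's formula). Here π_1 = (9/16)/(5/7 + 9/16) = (9/16)/(143/112) = 63/143, so E[T_1 | X_0 = 1] = 1/π_1 = (5/7 + 9/16)/(9/16) = (143/112)/(9/16) = 143/63.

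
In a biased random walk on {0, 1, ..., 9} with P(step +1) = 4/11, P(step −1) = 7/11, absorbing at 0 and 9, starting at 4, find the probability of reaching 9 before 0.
P(hit 9 before 0) = (1 − (7/4)^4) / (1 − (7/4)^9) = 732160/13363821

Let u_k denote P(reach 9 before 0 | start at k). Boundary: u_0 = 0, u_9 = 1. Recurrence: u_k = 4/11·u_{k+1} + 7/11·u_{k-1} for 1 ≤ k ≤ 8. Try u_k = A + B·r^k with r = q/p = (7/11)/(4/11) = 7/4. Substitution satisfies the recurrence; boundary conditions give:
  u_k = (1 − r^k) / (1 − r^N) = (1 − (7/4)^4) / (1 − (7/4)^9) = 732160/13363821.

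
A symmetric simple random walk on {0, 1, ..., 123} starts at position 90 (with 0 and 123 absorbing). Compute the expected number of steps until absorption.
E[τ | X_0 = 90] = 2970

Let v_k = E[τ | X_0 = k]. Boundary: v_0 = v_123 = 0. Recurrence: v_k = 1 + (v_{k-1} + v_{k+1})/2 for 1 ≤ k ≤ 122. The particular solution to v_k − (v_{k-1} + v_{k+1})/2 = 1 is v_k = −k^2. Adding homogeneous solution A + B k and matching boundaries gives v_k = k (123 − k). Substituting k = 90: v_90 = 90 · 33 = 2970.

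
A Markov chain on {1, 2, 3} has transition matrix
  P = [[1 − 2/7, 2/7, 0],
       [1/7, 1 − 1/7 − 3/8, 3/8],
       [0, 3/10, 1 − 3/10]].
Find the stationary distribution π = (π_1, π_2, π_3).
π = (2/11, 4/11, 5/11)

This is a birth-death chain on three states, which satisfies detailed balance: π_1 · P_{12} = π_2 · P_{21} and π_2 · P_{23} = π_3 · P_{32}.
From π_1 · 2/7 = π_2 · 1/7: π_2/π_1 = (2/7)/(1/7) = 2.
From π_2 · 3/8 = π_3 · 3/10: π_3/π_2 = (3/8)/(3/10) = 5/4.
Take π_1 proportional to 1; then unnormalized π = (1, 2, 5/2). Normalize by dividing by the sum 11/2:
  π = (2/11, 4/11, 5/11).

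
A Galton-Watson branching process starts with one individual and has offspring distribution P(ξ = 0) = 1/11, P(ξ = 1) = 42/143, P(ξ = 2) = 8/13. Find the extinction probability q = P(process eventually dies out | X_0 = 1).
q = 13/88

The pgf is f(s) = 1/11 + 42/143·s + 8/13·s². The extinction probability q is the smallest fixed point of f in [0, 1]. Setting s = f(s):
  8/13·s² + (42/143 − 1)·s + 1/11 = 0
  8/13·s² − (1/11 + 8/13)·s + 1/11 = 0
which factors as (s − 1)·(8/13·s − 1/11) = 0, giving roots s = 1 and s = (1/11)/(8/13) = 13/88.
Mean offspring μ = 42/143 + 2·8/13 = 218/143 > 1 (supercritical), so q < 1. The extinction probability is the smaller root: q = (1/11)/(8/13) = 13/88.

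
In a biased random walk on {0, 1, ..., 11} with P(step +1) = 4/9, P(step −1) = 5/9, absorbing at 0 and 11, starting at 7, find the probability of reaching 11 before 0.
P(hit 11 before 0) = (1 − (5/4)^7) / (1 − (5/4)^11) = 15805696/44633821

Let u_k denote P(reach 11 before 0 | start at k). Boundary: u_0 = 0, u_11 = 1. Recurrence: u_k = 4/9·u_{k+1} + 5/9·u_{k-1} for 1 ≤ k ≤ 10. Try u_k = A + B·r^k with r = q/p = (5/9)/(4/9) = 5/4. Substitution satisfies the recurrence; boundary conditions give:
  u_k = (1 − r^k) / (1 − r^N) = (1 − (5/4)^7) / (1 − (5/4)^11) = 15805696/44633821.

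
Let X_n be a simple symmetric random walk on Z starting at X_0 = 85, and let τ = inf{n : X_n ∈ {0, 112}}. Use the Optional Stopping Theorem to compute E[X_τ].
E[X_τ] = 85

X_n is a martingale and τ is a bounded-mean stopping time (indeed τ is finite a.s. with bounded expectation since the walk is in a bounded region). By the OST, E[X_τ] = E[X_0] = 85. Equivalently: E[X_τ] = 112 · P(hit 112 first) + 0 · P(hit 0 first) = 112 · (85/112) = 85.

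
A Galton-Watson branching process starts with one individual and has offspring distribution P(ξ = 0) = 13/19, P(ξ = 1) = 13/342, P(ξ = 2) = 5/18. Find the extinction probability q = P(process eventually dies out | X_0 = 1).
q = 1

Mean offspring μ = 0·13/19 + 1·13/342 + 2·5/18 = 203/342 ≤ 1. For μ ≤ 1 with offspring not concentrated at 1, the Galton-Watson process goes extinct almost surely, so q = 1.
(Algebraic check: The pgf is f(s) = 13/19 + 13/342·s + 5/18·s². The extinction probability q is the smallest fixed point of f in [0, 1]. Setting s = f(s):
  5/18·s² + (13/342 − 1)·s + 13/19 = 0
  5/18·s² − (13/19 + 5/18)·s + 13/19 = 0
which factors as (s − 1)·(5/18·s − 13/19) = 0, giving roots s = 1 and s = (13/19)/(5/18) = 234/95. Since 234/95 ≥ 1, the smallest root in [0, 1] is s = 1.)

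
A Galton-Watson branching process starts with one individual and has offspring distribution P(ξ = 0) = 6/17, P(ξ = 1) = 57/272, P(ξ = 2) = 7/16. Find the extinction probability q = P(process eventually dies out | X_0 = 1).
q = 96/119

The pgf is f(s) = 6/17 + 57/272·s + 7/16·s². The extinction probability q is the smallest fixed point of f in [0, 1]. Setting s = f(s):
  7/16·s² + (57/272 − 1)·s + 6/17 = 0
  7/16·s² − (6/17 + 7/16)·s + 6/17 = 0
which factors as (s − 1)·(7/16·s − 6/17) = 0, giving roots s = 1 and s = (6/17)/(7/16) = 96/119.
Mean offspring μ = 57/272 + 2·7/16 = 295/272 > 1 (supercritical), so q < 1. The extinction probability is the smaller root: q = (6/17)/(7/16) = 96/119.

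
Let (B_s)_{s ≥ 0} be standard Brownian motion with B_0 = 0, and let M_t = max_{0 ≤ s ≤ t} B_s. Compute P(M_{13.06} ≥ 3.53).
P(M_{13.06} ≥ 3.53) = 2·P(B_{13.06} ≥ 3.53) = 2(1 − Φ(3.53/√13.06)) ≈ 0.3287

By the reflection principle for Brownian motion, P(M_t ≥ a) = 2 · P(B_t ≥ a) for a ≥ 0. Since B_t ~ N(0, t), P(B_t ≥ 3.53) = 1 − Φ(3.53/√t) = 1 − Φ(3.53/√13.06) = 1 − Φ(0.9768). So
  P(M_{13.06} ≥ 3.53) = 2(1 − Φ(0.9768)) ≈ 0.3287.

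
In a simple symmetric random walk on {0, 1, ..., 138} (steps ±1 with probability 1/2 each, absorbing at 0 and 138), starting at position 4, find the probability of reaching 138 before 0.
P(hit 138 before 0) = 4/138 = 2/69

Let u_k = P(hit 138 before 0 | start at k). Then u_0 = 0, u_138 = 1, and u_k = u_{k-1}/2 + u_{k+1}/2 for 1 ≤ k ≤ 137. This harmonic recurrence is solved by u_k = k/138, giving u_4 = 4/138 = 2/69.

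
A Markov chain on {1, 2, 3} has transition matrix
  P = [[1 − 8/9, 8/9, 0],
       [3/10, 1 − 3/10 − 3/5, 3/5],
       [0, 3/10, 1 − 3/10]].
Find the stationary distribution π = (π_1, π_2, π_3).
π = (9/89, 80/267, 160/267)

This is a birth-death chain on three states, which satisfies detailed balance: π_1 · P_{12} = π_2 · P_{21} and π_2 · P_{23} = π_3 · P_{32}.
From π_1 · 8/9 = π_2 · 3/10: π_2/π_1 = (8/9)/(3/10) = 80/27.
From π_2 · 3/5 = π_3 · 3/10: π_3/π_2 = (3/5)/(3/10) = 2.
Take π_1 proportional to 1; then unnormalized π = (1, 80/27, 160/27). Normalize by dividing by the sum 89/9:
  π = (9/89, 80/267, 160/267).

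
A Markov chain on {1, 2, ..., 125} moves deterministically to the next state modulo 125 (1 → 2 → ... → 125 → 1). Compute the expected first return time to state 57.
E[T_57 | X_0 = 57] = 125

The chain cycles deterministically, so starting at state 57 it returns in exactly 125 steps. Equivalently, the stationary distribution is uniform π_j = 1/125 for every state j, so by Kac's formula E[T_57] = 1/π_57 = 125.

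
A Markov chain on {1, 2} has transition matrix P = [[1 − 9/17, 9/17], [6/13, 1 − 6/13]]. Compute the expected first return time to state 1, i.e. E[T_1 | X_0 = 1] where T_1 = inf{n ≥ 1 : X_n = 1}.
E[T_1 | X_0 = 1] = 1/π_1 = 73/34

For an irreducible recurrent Markov chain with stationary distribution π, E[T_i | X_0 = i] = 1/π_i (Kac's formula). Here π_1 = (6/13)/(9/17 + 6/13) = (6/13)/(219/221) = 34/73, so E[T_1 | X_0 = 1] = 1/π_1 = (9/17 + 6/13)/(6/13) = (219/221)/(6/13) = 73/34.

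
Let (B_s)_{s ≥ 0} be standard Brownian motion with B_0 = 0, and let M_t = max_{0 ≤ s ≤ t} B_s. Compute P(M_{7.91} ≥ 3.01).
P(M_{7.91} ≥ 3.01) = 2·P(B_{7.91} ≥ 3.01) = 2(1 − Φ(3.01/√7.91)) ≈ 0.2845

By the reflection principle for Brownian motion, P(M_t ≥ a) = 2 · P(B_t ≥ a) for a ≥ 0. Since B_t ~ N(0, t), P(B_t ≥ 3.01) = 1 − Φ(3.01/√t) = 1 − Φ(3.01/√7.91) = 1 − Φ(1.0702). So
  P(M_{7.91} ≥ 3.01) = 2(1 − Φ(1.0702)) ≈ 0.2845.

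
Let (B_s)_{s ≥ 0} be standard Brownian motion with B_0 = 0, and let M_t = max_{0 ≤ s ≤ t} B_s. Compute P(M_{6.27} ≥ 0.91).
P(M_{6.27} ≥ 0.91) = 2·P(B_{6.27} ≥ 0.91) = 2(1 − Φ(0.91/√6.27)) ≈ 0.7163

By the reflection principle for Brownian motion, P(M_t ≥ a) = 2 · P(B_t ≥ a) for a ≥ 0. Since B_t ~ N(0, t), P(B_t ≥ 0.91) = 1 − Φ(0.91/√t) = 1 − Φ(0.91/√6.27) = 1 − Φ(0.3634). So
  P(M_{6.27} ≥ 0.91) = 2(1 − Φ(0.3634)) ≈ 0.7163.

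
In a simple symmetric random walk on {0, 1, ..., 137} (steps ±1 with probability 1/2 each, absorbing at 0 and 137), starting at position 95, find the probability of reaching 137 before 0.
P(hit 137 before 0) = 95/137

Let u_k = P(hit 137 before 0 | start at k). Then u_0 = 0, u_137 = 1, and u_k = u_{k-1}/2 + u_{k+1}/2 for 1 ≤ k ≤ 136. This harmonic recurrence is solved by u_k = k/137, giving u_95 = 95/137.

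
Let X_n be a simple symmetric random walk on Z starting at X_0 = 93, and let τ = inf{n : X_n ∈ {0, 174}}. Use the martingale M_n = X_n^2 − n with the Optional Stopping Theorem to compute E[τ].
E[τ] = 7533

M_n = X_n^2 − n is a martingale (since E[X_{n+1}^2 | F_n] = X_n^2 + 1). By OST (τ has finite mean in a bounded region), E[M_τ] = E[M_0] = X_0^2 − 0 = 93^2 = 8649. Also E[M_τ] = E[X_τ^2] − E[τ]. The walk exits at 0 or 174, with P(hit 174 first) = 93/174, so E[X_τ^2] = 174^2 · 93/174 + 0 = 16182. Thus E[τ] = E[X_τ^2] − E[M_τ] = 16182 − 8649 = 7533 = 93(174 − 93) = 7533.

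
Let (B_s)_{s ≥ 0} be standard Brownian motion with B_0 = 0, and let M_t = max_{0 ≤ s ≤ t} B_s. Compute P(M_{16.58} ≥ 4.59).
P(M_{16.58} ≥ 4.59) = 2·P(B_{16.58} ≥ 4.59) = 2(1 − Φ(4.59/√16.58)) ≈ 0.2596

By the reflection principle for Brownian motion, P(M_t ≥ a) = 2 · P(B_t ≥ a) for a ≥ 0. Since B_t ~ N(0, t), P(B_t ≥ 4.59) = 1 − Φ(4.59/√t) = 1 − Φ(4.59/√16.58) = 1 − Φ(1.1273). So
  P(M_{16.58} ≥ 4.59) = 2(1 − Φ(1.1273)) ≈ 0.2596.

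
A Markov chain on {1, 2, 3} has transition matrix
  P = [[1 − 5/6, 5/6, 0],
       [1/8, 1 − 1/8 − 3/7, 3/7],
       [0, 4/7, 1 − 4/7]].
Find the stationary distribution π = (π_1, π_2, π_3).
π = (3/38, 10/19, 15/38)

This is a birth-death chain on three states, which satisfies detailed balance: π_1 · P_{12} = π_2 · P_{21} and π_2 · P_{23} = π_3 · P_{32}.
From π_1 · 5/6 = π_2 · 1/8: π_2/π_1 = (5/6)/(1/8) = 20/3.
From π_2 · 3/7 = π_3 · 4/7: π_3/π_2 = (3/7)/(4/7) = 3/4.
Take π_1 proportional to 1; then unnormalized π = (1, 20/3, 5). Normalize by dividing by the sum 38/3:
  π = (3/38, 10/19, 15/38).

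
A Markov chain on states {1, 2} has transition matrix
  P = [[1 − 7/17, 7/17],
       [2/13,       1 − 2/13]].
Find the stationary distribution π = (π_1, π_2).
π_1 = 34/125, π_2 = 91/125

Solve πP = π with π_1 + π_2 = 1. From πP = π: π_1 · (1 − 7/17) + π_2 · 2/13 = π_1 ⇒ π_2 · 2/13 = π_1 · 7/17 ⇒ π_2/π_1 = (7/17)/(2/13) = 91/34. Together with π_1 + π_2 = 1:
  π_1 = (2/13)/(7/17 + 2/13) = (2/13)/(125/221) = 34/125,
  π_2 = (7/17)/(7/17 + 2/13) = (7/17)/(125/221) = 91/125.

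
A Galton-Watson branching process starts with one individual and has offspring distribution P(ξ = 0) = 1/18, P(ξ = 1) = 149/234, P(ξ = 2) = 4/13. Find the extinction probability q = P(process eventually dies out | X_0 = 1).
q = 13/72

The pgf is f(s) = 1/18 + 149/234·s + 4/13·s². The extinction probability q is the smallest fixed point of f in [0, 1]. Setting s = f(s):
  4/13·s² + (149/234 − 1)·s + 1/18 = 0
  4/13·s² − (1/18 + 4/13)·s + 1/18 = 0
which factors as (s − 1)·(4/13·s − 1/18) = 0, giving roots s = 1 and s = (1/18)/(4/13) = 13/72.
Mean offspring μ = 149/234 + 2·4/13 = 293/234 > 1 (supercritical), so q < 1. The extinction probability is the smaller root: q = (1/18)/(4/13) = 13/72.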